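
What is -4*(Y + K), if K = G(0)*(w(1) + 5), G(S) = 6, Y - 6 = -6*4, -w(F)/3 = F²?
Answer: 24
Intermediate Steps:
w(F) = -3*F²
Y = -18 (Y = 6 - 6*4 = 6 - 24 = -18)
K = 12 (K = 6*(-3*1² + 5) = 6*(-3*1 + 5) = 6*(-3 + 5) = 6*2 = 12)
-4*(Y + K) = -4*(-18 + 12) = -4*(-6) = 24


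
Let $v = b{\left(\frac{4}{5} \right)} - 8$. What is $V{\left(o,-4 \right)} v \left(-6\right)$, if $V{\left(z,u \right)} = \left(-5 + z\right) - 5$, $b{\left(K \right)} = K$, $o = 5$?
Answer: $-216$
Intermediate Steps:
$V{\left(z,u \right)} = -10 + z$
$v = - \frac{36}{5}$ ($v = \frac{4}{5} - 8 = - \frac{36}{5} \approx -7.2$)
$V{\left(o,-4 \right)} v \left(-6\right) = \left(-10 + 5\right) \left(- \frac{36}{5}\right) \left(-6\right) = \left(-5\right) \left(- \frac{36}{5}\right) \left(-6\right) = 36 \left(-6\right) = -216$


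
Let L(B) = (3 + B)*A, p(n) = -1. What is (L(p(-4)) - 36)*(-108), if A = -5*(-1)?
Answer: 2808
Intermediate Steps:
A = 5
L(B) = 15 + 5*B (L(B) = (3 + B)*5 = 15 + 5*B)
(L(p(-4)) - 36)*(-108) = ((15 + 5*(-1)) - 36)*(-108) = ((15 - 5) - 36)*(-108) = (10 - 36)*(-108) = -26*(-108) = 2808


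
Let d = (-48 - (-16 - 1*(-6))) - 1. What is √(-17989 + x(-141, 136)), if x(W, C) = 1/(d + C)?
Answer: 2*I*√42314601/97 ≈ 134.12*I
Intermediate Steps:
d = -39 (d = (-48 - (-16 + 6)) - 1 = (-48 - 1*(-10)) - 1 = (-48 + 10) - 1 = -38 - 1 = -39)
x(W, C) = 1/(-39 + C)
√(-17989 + x(-141, 136)) = √(-17989 + 1/(-39 + 136)) = √(-17989 + 1/97) = √(-1744932/97) = 2*I*√42314601/97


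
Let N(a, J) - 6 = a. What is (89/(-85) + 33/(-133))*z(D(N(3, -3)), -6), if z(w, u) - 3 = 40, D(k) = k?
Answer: -629606/11305 ≈ -55.693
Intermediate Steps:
N(a, J) = 6 + a
z(w, u) = 43 (z(w, u) = 3 + 40 = 43)
(89/(-85) + 33/(-133))*z(D(N(3, -3)), -6) = (89/(-85) + 33/(-133))*43 = (89*(-1/85) + 33*(-1/133))*43 = (-89/85 - 33/133)*43 = -14642/11305*43 = -629606/11305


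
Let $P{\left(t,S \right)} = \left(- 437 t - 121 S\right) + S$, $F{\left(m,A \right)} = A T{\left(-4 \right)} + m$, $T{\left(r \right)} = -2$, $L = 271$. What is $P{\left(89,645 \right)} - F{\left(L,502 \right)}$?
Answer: $-115560$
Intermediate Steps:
$F{\left(m,A \right)} = m - 2 A$ ($F{\left(m,A \right)} = A \left(-2\right) + m = - 2 A + m = m - 2 A$)
$P{\left(t,S \right)} = - 437 t - 120 S$
$P{\left(89,645 \right)} - F{\left(L,502 \right)} = \left(\left(-437\right) 89 - 77400\right) - \left(271 - 1004\right) = \left(-38893 - 77400\right) - \left(271 - 1004\right) = -116293 - -733 = -116293 + 733 = -115560$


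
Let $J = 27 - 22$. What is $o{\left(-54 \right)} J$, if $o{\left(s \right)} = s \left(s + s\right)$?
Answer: $29160$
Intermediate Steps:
$o{\left(s \right)} = 2 s^{2}$ ($o{\left(s \right)} = s 2 s = 2 s^{2}$)
$J = 5$ ($J = 27 - 22 = 5$)
$o{\left(-54 \right)} J = 2 \left(-54\right)^{2} \cdot 5 = 2 \cdot 2916 \cdot 5 = 5832 \cdot 5 = 29160$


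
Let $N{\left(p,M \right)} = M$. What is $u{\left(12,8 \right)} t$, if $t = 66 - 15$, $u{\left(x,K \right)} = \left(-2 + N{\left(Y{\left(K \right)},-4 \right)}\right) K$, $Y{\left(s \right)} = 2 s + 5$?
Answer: $-2448$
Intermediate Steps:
$Y{\left(s \right)} = 5 + 2 s$
$u{\left(x,K \right)} = - 6 K$ ($u{\left(x,K \right)} = \left(-2 - 4\right) K = - 6 K$)
$t = 51$
$u{\left(12,8 \right)} t = \left(-6\right) 8 \cdot 51 = \left(-48\right) 51 = -2448$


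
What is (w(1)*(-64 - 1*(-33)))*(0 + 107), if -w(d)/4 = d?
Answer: 13268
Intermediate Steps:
w(d) = -4*d
(w(1)*(-64 - 1*(-33)))*(0 + 107) = ((-4*1)*(-64 - 1*(-33)))*(0 + 107) = -4*(-64 + 33)*107 = -4*(-31)*107 = 124*107 = 13268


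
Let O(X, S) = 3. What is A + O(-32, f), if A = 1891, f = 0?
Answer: 1894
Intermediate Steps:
A + O(-32, f) = 1891 + 3 = 1894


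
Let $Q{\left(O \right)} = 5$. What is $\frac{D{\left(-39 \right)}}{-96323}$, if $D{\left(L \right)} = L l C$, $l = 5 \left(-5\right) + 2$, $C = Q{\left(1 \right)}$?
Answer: $- \frac{4485}{96323} \approx -0.046562$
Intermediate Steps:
$C = 5$
$l = -23$ ($l = -25 + 2 = -23$)
$D{\left(L \right)} = - 115 L$ ($D{\left(L \right)} = L \left(-23\right) 5 = - 23 L 5 = - 115 L$)
$\frac{D{\left(-39 \right)}}{-96323} = \frac{\left(-115\right) \left(-39\right)}{-96323} = 4485 \left(- \frac{1}{96323}\right) = - \frac{4485}{96323}$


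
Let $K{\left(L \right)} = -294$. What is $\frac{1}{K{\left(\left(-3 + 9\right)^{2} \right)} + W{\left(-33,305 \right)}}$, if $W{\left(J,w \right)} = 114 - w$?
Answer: $- \frac{1}{485} \approx -0.0020619$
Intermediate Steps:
$\frac{1}{K{\left(\left(-3 + 9\right)^{2} \right)} + W{\left(-33,305 \right)}} = \frac{1}{-294 + \left(114 - 305\right)} = \frac{1}{-294 - 191} = \frac{1}{-485} = - \frac{1}{485}$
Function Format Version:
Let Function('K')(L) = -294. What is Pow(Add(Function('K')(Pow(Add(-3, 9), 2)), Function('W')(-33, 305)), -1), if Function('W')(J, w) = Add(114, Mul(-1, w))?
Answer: Rational(-1, 485) ≈ -0.0020619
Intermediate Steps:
Pow(Add(Function('K')(Pow(Add(-3, 9), 2)), Function('W')(-33, 305)), -1) = Pow(Add(-294, Add(114, Mul(-1, 305))), -1) = Pow(Add(-294, Add(114, -305)), -1) = Pow(Add(-294, -191), -1) = Pow(-485, -1) = Rational(-1, 485)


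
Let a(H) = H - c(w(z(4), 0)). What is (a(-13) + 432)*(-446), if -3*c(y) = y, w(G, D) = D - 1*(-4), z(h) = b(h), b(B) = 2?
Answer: -562406/3 ≈ -1.8747e+5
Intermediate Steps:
z(h) = 2
w(G, D) = 4 + D (w(G, D) = D + 4 = 4 + D)
c(y) = -y/3
a(H) = 4/3 + H (a(H) = H - (-1)*(4 + 0)/3 = H - (-1)*4/3 = H - 1*(-4/3) = H + 4/3 = 4/3 + H)
(a(-13) + 432)*(-446) = ((4/3 - 13) + 432)*(-446) = (-35/3 + 432)*(-446) = (1261/3)*(-446) = -562406/3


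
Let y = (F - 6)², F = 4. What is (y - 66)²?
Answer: 3844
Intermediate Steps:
y = 4 (y = (4 - 6)² = (-2)² = 4)
(y - 66)² = (4 - 66)² = (-62)² = 3844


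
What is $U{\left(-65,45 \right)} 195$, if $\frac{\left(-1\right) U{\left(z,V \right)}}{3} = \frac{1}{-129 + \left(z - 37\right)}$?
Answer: $\frac{195}{77} \approx 2.5325$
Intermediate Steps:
$U{\left(z,V \right)} = - \frac{3}{-166 + z}$ ($U{\left(z,V \right)} = - \frac{3}{-129 + \left(z - 37\right)} = - \frac{3}{-129 + \left(-37 + z\right)} = - \frac{3}{-166 + z}$)
$U{\left(-65,45 \right)} 195 = - \frac{3}{-166 - 65} \cdot 195 = - \frac{3}{-231} \cdot 195 = \left(-3\right) \left(- \frac{1}{231}\right) 195 = \frac{1}{77} \cdot 195 = \frac{195}{77}$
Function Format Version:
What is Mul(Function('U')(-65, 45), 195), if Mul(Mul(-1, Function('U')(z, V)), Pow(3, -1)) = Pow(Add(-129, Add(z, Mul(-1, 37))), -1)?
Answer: Rational(195, 77) ≈ 2.5325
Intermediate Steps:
Function('U')(z, V) = Mul(-3, Pow(Add(-166, z), -1)) (Function('U')(z, V) = Mul(-3, Pow(Add(-129, Add(z, Mul(-1, 37))), -1)) = Mul(-3, Pow(Add(-129, Add(z, -37)), -1)) = Mul(-3, Pow(Add(-129, Add(-37, z)), -1)) = Mul(-3, Pow(Add(-166, z), -1)))
Mul(Function('U')(-65, 45), 195) = Mul(Mul(-3, Pow(Add(-166, -65), -1)), 195) = Mul(Mul(-3, Pow(-231, -1)), 195) = Mul(Mul(-3, Rational(-1, 231)), 195) = Mul(Rational(1, 77), 195) = Rational(195, 77)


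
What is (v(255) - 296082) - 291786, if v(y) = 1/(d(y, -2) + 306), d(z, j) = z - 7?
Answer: -325678871/554 ≈ -5.8787e+5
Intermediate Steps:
d(z, j) = -7 + z
v(y) = 1/(299 + y) (v(y) = 1/((-7 + y) + 306) = 1/(299 + y))
(v(255) - 296082) - 291786 = (1/(299 + 255) - 296082) - 291786 = (1/554 - 296082) - 291786 = -164029427/554 - 291786 = -325678871/554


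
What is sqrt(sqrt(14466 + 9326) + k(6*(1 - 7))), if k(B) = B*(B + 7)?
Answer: 2*sqrt(261 + sqrt(1487)) ≈ 34.616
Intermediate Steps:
k(B) = B*(7 + B)
sqrt(sqrt(14466 + 9326) + k(6*(1 - 7))) = sqrt(sqrt(14466 + 9326) + (6*(1 - 7))*(7 + 6*(1 - 7))) = sqrt(sqrt(23792) + (6*(-6))*(7 + 6*(-6))) = sqrt(4*sqrt(1487) - 36*(7 - 36)) = sqrt(4*sqrt(1487) - 36*(-29)) = sqrt(4*sqrt(1487) + 1044) = sqrt(1044 + 4*sqrt(1487))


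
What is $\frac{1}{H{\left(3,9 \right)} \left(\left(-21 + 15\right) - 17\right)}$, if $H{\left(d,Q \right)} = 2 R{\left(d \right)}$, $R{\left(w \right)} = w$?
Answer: $- \frac{1}{138} \approx -0.0072464$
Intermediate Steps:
$H{\left(d,Q \right)} = 2 d$
$\frac{1}{H{\left(3,9 \right)} \left(\left(-21 + 15\right) - 17\right)} = \frac{1}{2 \cdot 3 \left(\left(-21 + 15\right) - 17\right)} = \frac{1}{6 \left(-6 - 17\right)} = \frac{1}{6 \left(-23\right)} = \frac{1}{-138} = - \frac{1}{138}$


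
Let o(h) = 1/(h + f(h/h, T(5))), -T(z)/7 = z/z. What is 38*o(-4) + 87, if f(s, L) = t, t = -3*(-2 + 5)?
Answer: 1093/13 ≈ 84.077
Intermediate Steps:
T(z) = -7 (T(z) = -7*z/z = -7*1 = -7)
t = -9 (t = -3*3 = -9)
f(s, L) = -9
o(h) = 1/(-9 + h) (o(h) = 1/(h - 9) = 1/(-9 + h))
38*o(-4) + 87 = 38/(-9 - 4) + 87 = 38/(-13) + 87 = 38*(-1/13) + 87 = -38/13 + 87 = 1093/13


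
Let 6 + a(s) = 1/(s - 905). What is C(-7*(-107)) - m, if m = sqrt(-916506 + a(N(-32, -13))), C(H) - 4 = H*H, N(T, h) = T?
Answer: 561005 - I*sqrt(804669125065)/937 ≈ 5.6101e+5 - 957.35*I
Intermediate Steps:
a(s) = -6 + 1/(-905 + s) (a(s) = -6 + 1/(s - 905) = -6 + 1/(-905 + s))
C(H) = 4 + H**2 (C(H) = 4 + H*H = 4 + H**2)
m = I*sqrt(804669125065)/937 (m = sqrt(-916506 + (5431 - 6*(-32))/(-905 - 32)) = sqrt(-916506 + (5431 + 192)/(-937)) = sqrt(-916506 - 1/937*5623) = sqrt(-916506 - 5623/937) = sqrt(-858771745/937) = I*sqrt(804669125065)/937 ≈ 957.35*I)
C(-7*(-107)) - m = (4 + (-7*(-107))**2) - I*sqrt(804669125065)/937 = (4 + 749**2) - I*sqrt(804669125065)/937 = (4 + 561001) - I*sqrt(804669125065)/937 = 561005 - I*sqrt(804669125065)/937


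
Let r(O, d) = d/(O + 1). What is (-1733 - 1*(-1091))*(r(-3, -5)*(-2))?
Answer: 3210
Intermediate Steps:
r(O, d) = d/(1 + O)
(-1733 - 1*(-1091))*(r(-3, -5)*(-2)) = (-1733 - 1*(-1091))*(-5/(1 - 3)*(-2)) = (-1733 + 1091)*(-5/(-2)*(-2)) = -642*(-5*(-1/2))*(-2) = -1605*(-2) = -642*(-5) = 3210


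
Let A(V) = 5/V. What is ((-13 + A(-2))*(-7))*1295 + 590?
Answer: 282195/2 ≈ 1.4110e+5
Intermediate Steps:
((-13 + A(-2))*(-7))*1295 + 590 = ((-13 + 5/(-2))*(-7))*1295 + 590 = ((-13 + 5*(-½))*(-7))*1295 + 590 = ((-13 - 5/2)*(-7))*1295 + 590 = -31/2*(-7)*1295 + 590 = (217/2)*1295 + 590 = 281015/2 + 590 = 282195/2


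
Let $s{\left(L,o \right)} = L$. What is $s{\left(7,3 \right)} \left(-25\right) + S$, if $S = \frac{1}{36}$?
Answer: $- \frac{6299}{36} \approx -174.97$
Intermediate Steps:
$S = \frac{1}{36} \approx 0.027778$
$s{\left(7,3 \right)} \left(-25\right) + S = 7 \left(-25\right) + \frac{1}{36} = -175 + \frac{1}{36} = - \frac{6299}{36}$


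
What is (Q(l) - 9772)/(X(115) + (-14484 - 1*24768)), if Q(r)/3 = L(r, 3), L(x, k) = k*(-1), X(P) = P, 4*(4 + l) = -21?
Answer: 9781/39137 ≈ 0.24992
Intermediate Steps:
l = -37/4 (l = -4 + (1/4)*(-21) = -4 - 21/4 = -37/4 ≈ -9.2500)
L(x, k) = -k
Q(r) = -9 (Q(r) = 3*(-1*3) = 3*(-3) = -9)
(Q(l) - 9772)/(X(115) + (-14484 - 1*24768)) = (-9 - 9772)/(115 + (-14484 - 1*24768)) = -9781/(115 + (-14484 - 24768)) = -9781/(115 - 39252) = -9781/(-39137) = -9781*(-1/39137) = 9781/39137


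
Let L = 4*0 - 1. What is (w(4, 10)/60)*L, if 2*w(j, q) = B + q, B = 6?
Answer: -2/15 ≈ -0.13333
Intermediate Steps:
w(j, q) = 3 + q/2 (w(j, q) = (6 + q)/2 = 3 + q/2)
L = -1 (L = 0 - 1 = -1)
(w(4, 10)/60)*L = ((3 + (½)*10)/60)*(-1) = ((3 + 5)/60)*(-1) = ((1/60)*8)*(-1) = (2/15)*(-1) = -2/15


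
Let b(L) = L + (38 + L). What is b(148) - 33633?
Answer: -33299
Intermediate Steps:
b(L) = 38 + 2*L
b(148) - 33633 = (38 + 2*148) - 33633 = (38 + 296) - 33633 = 334 - 33633 = -33299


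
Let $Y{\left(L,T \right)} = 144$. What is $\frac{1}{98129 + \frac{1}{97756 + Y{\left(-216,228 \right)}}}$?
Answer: $\frac{97900}{9606829101} \approx 1.0191 \cdot 10^{-5}$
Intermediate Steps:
$\frac{1}{98129 + \frac{1}{97756 + Y{\left(-216,228 \right)}}} = \frac{1}{98129 + \frac{1}{97756 + 144}} = \frac{1}{98129 + \frac{1}{97900}} = \frac{1}{\frac{9606829101}{97900}} = \frac{97900}{9606829101}$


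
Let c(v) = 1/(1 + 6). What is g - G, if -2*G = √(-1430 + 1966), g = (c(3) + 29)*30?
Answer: 6120/7 + √134 ≈ 885.86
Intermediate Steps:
c(v) = ⅐ (c(v) = 1/7 = ⅐)
g = 6120/7 (g = (⅐ + 29)*30 = (204/7)*30 = 6120/7 ≈ 874.29)
G = -√134 (G = -√(-1430 + 1966)/2 = -√134 ≈ -11.576)
g - G = 6120/7 - (-1)*√134 = 6120/7 + √134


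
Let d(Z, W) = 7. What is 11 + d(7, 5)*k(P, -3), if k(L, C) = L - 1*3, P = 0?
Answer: -10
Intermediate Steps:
k(L, C) = -3 + L (k(L, C) = L - 3 = -3 + L)
11 + d(7, 5)*k(P, -3) = 11 + 7*(-3 + 0) = 11 + 7*(-3) = 11 - 21 = -10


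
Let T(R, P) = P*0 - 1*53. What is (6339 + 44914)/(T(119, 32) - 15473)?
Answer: -51253/15526 ≈ -3.3011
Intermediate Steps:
T(R, P) = -53 (T(R, P) = 0 - 53 = -53)
(6339 + 44914)/(T(119, 32) - 15473) = (6339 + 44914)/(-53 - 15473) = 51253/(-15526) = 51253*(-1/15526) = -51253/15526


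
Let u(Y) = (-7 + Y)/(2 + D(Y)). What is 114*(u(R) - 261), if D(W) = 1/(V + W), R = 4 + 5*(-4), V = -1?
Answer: -342152/11 ≈ -31105.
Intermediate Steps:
R = -16 (R = 4 - 20 = -16)
D(W) = 1/(-1 + W)
u(Y) = (-7 + Y)/(2 + 1/(-1 + Y))
114*(u(R) - 261) = 114*((-1 - 16)*(-7 - 16)/(-1 + 2*(-16)) - 261) = 114*(-17*(-23)/(-1 - 32) - 261) = 114*(-17*(-23)/(-33) - 261) = 114*(-1/33*(-17)*(-23) - 261) = 114*(-391/33 - 261) = 114*(-9004/33) = -342152/11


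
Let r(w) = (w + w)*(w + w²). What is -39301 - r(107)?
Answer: -2512285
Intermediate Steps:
r(w) = 2*w*(w + w²) (r(w) = (2*w)*(w + w²) = 2*w*(w + w²))
-39301 - r(107) = -39301 - 2*107²*(1 + 107) = -39301 - 2*11449*108 = -39301 - 1*2472984 = -39301 - 2472984 = -2512285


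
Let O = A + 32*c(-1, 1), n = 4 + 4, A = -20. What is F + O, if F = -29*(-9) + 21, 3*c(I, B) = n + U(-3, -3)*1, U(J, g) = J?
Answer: 946/3 ≈ 315.33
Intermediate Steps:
n = 8
c(I, B) = 5/3 (c(I, B) = (8 - 3*1)/3 = (8 - 3)/3 = (⅓)*5 = 5/3)
O = 100/3 (O = -20 + 32*(5/3) = -20 + 160/3 = 100/3 ≈ 33.333)
F = 282 (F = 261 + 21 = 282)
F + O = 282 + 100/3 = 946/3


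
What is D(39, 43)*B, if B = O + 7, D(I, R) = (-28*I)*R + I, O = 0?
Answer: -328419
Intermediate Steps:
D(I, R) = I - 28*I*R (D(I, R) = -28*I*R + I = I - 28*I*R)
B = 7 (B = 0 + 7 = 7)
D(39, 43)*B = (39*(1 - 28*43))*7 = (39*(1 - 1204))*7 = (39*(-1203))*7 = -46917*7 = -328419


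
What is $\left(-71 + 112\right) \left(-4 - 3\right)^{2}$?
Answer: $2009$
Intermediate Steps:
$\left(-71 + 112\right) \left(-4 - 3\right)^{2} = 41 \left(-7\right)^{2} = 41 \cdot 49 = 2009$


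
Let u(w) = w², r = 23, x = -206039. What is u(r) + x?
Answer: -205510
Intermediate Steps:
u(r) + x = 23² - 206039 = 529 - 206039 = -205510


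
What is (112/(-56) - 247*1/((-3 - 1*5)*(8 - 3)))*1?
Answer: 167/40 ≈ 4.1750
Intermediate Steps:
(112/(-56) - 247*1/((-3 - 1*5)*(8 - 3)))*1 = (112*(-1/56) - 247*1/(5*(-3 - 5)))*1 = (-2 - 247/(5*(-8)))*1 = (-2 - 247/(-40))*1 = (-2 - 247*(-1/40))*1 = (-2 + 247/40)*1 = (167/40)*1 = 167/40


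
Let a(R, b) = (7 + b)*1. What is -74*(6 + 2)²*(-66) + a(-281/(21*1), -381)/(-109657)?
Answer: 34276146806/109657 ≈ 3.1258e+5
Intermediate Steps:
a(R, b) = 7 + b
-74*(6 + 2)²*(-66) + a(-281/(21*1), -381)/(-109657) = -74*(6 + 2)²*(-66) + (7 - 381)/(-109657) = -74*8²*(-66) - 374*(-1/109657) = -74*64*(-66) + 374/109657 = -4736*(-66) + 374/109657 = 312576 + 374/109657 = 34276146806/109657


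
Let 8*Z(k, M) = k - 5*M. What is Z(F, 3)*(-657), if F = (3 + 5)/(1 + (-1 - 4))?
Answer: 11169/8 ≈ 1396.1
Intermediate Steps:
F = -2 (F = 8/(1 - 5) = 8/(-4) = 8*(-1/4) = -2)
Z(k, M) = -5*M/8 + k/8 (Z(k, M) = (k - 5*M)/8 = -5*M/8 + k/8)
Z(F, 3)*(-657) = (-5/8*3 + (1/8)*(-2))*(-657) = (-15/8 - 1/4)*(-657) = -17/8*(-657) = 11169/8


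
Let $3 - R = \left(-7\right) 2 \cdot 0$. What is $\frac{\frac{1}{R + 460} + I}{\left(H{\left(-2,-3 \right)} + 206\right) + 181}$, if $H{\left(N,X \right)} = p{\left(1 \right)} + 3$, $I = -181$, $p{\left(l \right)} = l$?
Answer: $- \frac{83802}{181033} \approx -0.46291$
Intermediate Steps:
$R = 3$ ($R = 3 - \left(-7\right) 2 \cdot 0 = 3 - \left(-14\right) 0 = 3 - 0 = 3 + 0 = 3$)
$H{\left(N,X \right)} = 4$ ($H{\left(N,X \right)} = 1 + 3 = 4$)
$\frac{\frac{1}{R + 460} + I}{\left(H{\left(-2,-3 \right)} + 206\right) + 181} = \frac{\frac{1}{3 + 460} - 181}{\left(4 + 206\right) + 181} = \frac{\frac{1}{463} - 181}{210 + 181} = \frac{\frac{1}{463} - 181}{391} = \left(- \frac{83802}{463}\right) \frac{1}{391} = - \frac{83802}{181033}$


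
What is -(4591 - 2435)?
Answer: -2156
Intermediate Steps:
-(4591 - 2435) = -1*2156 = -2156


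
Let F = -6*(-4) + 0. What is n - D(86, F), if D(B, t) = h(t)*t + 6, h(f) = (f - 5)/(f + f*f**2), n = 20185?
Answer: 11643264/577 ≈ 20179.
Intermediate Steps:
F = 24 (F = 24 + 0 = 24)
h(f) = (-5 + f)/(f + f**3)
D(B, t) = 6 + t*(-5 + t)/(t + t**3) (D(B, t) = ((-5 + t)/(t + t**3))*t + 6 = t*(-5 + t)/(t + t**3) + 6 = 6 + t*(-5 + t)/(t + t**3))
n - D(86, F) = 20185 - (1 + 24 + 6*24**2)/(1 + 24**2) = 20185 - (1 + 24 + 6*576)/(1 + 576) = 20185 - (1 + 24 + 3456)/577 = 20185 - 3481/577 = 11643264/577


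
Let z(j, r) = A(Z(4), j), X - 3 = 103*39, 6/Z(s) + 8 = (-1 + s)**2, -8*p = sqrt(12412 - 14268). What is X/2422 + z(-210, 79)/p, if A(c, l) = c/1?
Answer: 2010/1211 + 6*I*sqrt(29)/29 ≈ 1.6598 + 1.1142*I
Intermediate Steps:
p = -I*sqrt(29) (p = -sqrt(12412 - 14268)/8 = -I*sqrt(29) ≈ -5.3852*I)
Z(s) = 6/(-8 + (-1 + s)**2)
X = 4020 (X = 3 + 103*39 = 3 + 4017 = 4020)
A(c, l) = c (A(c, l) = c*1 = c)
z(j, r) = 6 (z(j, r) = 6/(-8 + (-1 + 4)**2) = 6/(-8 + 3**2) = 6/(-8 + 9) = 6/1 = 6*1 = 6)
X/2422 + z(-210, 79)/p = 4020/2422 + 6/((-I*sqrt(29))) = 4020*(1/2422) + 6*(I*sqrt(29)/29) = 2010/1211 + 6*I*sqrt(29)/29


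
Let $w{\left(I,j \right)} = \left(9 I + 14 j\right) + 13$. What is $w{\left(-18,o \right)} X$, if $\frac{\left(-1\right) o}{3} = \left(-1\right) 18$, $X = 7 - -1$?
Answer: $4856$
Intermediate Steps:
$X = 8$ ($X = 7 + 1 = 8$)
$o = 54$ ($o = - 3 \left(\left(-1\right) 18\right) = \left(-3\right) \left(-18\right) = 54$)
$w{\left(I,j \right)} = 13 + 9 I + 14 j$
$w{\left(-18,o \right)} X = \left(13 + 9 \left(-18\right) + 14 \cdot 54\right) 8 = \left(13 - 162 + 756\right) 8 = 607 \cdot 8 = 4856$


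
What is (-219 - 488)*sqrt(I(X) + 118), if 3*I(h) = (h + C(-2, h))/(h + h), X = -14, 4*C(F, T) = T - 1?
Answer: -101*sqrt(834099)/12 ≈ -7686.9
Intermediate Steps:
C(F, T) = -1/4 + T/4 (C(F, T) = (T - 1)/4 = (-1 + T)/4 = -1/4 + T/4)
I(h) = (-1/4 + 5*h/4)/(6*h) (I(h) = ((h + (-1/4 + h/4))/(h + h))/3 = ((-1/4 + 5*h/4)/((2*h)))/3 = ((-1/4 + 5*h/4)*(1/(2*h)))/3 = ((-1/4 + 5*h/4)/(2*h))/3 = (-1/4 + 5*h/4)/(6*h))
(-219 - 488)*sqrt(I(X) + 118) = (-219 - 488)*sqrt((1/24)*(-1 + 5*(-14))/(-14) + 118) = -707*sqrt((1/24)*(-1/14)*(-1 - 70) + 118) = -707*sqrt((1/24)*(-1/14)*(-71) + 118) = -707*sqrt(71/336 + 118) = -101*sqrt(834099)/12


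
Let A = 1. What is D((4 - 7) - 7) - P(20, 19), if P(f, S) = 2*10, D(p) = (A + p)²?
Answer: 61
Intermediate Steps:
D(p) = (1 + p)²
P(f, S) = 20
D((4 - 7) - 7) - P(20, 19) = (1 + ((4 - 7) - 7))² - 1*20 = (1 + (-3 - 7))² - 20 = (1 - 10)² - 20 = (-9)² - 20 = 81 - 20 = 61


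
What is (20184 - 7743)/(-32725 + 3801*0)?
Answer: -1131/2975 ≈ -0.38017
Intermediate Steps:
(20184 - 7743)/(-32725 + 3801*0) = 12441/(-32725 + 0) = 12441/(-32725) = 12441*(-1/32725) = -1131/2975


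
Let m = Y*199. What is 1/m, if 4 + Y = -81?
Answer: -1/16915 ≈ -5.9119e-5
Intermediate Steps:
Y = -85 (Y = -4 - 81 = -85)
m = -16915 (m = -85*199 = -16915)
1/m = 1/(-16915) = -1/16915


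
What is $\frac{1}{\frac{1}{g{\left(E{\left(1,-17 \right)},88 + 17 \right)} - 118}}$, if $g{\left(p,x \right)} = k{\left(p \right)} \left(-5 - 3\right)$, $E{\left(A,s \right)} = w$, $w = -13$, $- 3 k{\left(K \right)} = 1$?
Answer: $- \frac{346}{3} \approx -115.33$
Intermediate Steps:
$k{\left(K \right)} = - \frac{1}{3}$ ($k{\left(K \right)} = \left(- \frac{1}{3}\right) 1 = - \frac{1}{3}$)
$E{\left(A,s \right)} = -13$
$g{\left(p,x \right)} = \frac{8}{3}$ ($g{\left(p,x \right)} = - \frac{-5 - 3}{3} = \left(- \frac{1}{3}\right) \left(-8\right) = \frac{8}{3}$)
$\frac{1}{\frac{1}{g{\left(E{\left(1,-17 \right)},88 + 17 \right)} - 118}} = \frac{1}{\frac{1}{\frac{8}{3} - 118}} = \frac{1}{\frac{1}{- \frac{346}{3}}} = \frac{1}{- \frac{3}{346}} = - \frac{346}{3}$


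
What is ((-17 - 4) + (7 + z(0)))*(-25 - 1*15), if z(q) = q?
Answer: 560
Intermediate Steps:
((-17 - 4) + (7 + z(0)))*(-25 - 1*15) = ((-17 - 4) + (7 + 0))*(-25 - 1*15) = (-21 + 7)*(-25 - 15) = -14*(-40) = 560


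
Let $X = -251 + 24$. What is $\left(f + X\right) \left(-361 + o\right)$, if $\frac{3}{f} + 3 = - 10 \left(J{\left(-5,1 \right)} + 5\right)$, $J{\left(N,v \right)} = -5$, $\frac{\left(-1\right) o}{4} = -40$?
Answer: $45828$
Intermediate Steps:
$o = 160$ ($o = \left(-4\right) \left(-40\right) = 160$)
$X = -227$
$f = -1$ ($f = \frac{3}{-3 - 10 \left(-5 + 5\right)} = \frac{3}{-3 - 0} = \frac{3}{-3 + 0} = \frac{3}{-3} = 3 \left(- \frac{1}{3}\right) = -1$)
$\left(f + X\right) \left(-361 + o\right) = \left(-1 - 227\right) \left(-361 + 160\right) = \left(-228\right) \left(-201\right) = 45828$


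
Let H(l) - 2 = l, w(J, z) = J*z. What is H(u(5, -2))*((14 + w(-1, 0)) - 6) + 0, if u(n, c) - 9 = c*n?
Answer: 8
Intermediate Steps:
u(n, c) = 9 + c*n
H(l) = 2 + l
H(u(5, -2))*((14 + w(-1, 0)) - 6) + 0 = (2 + (9 - 2*5))*((14 - 1*0) - 6) + 0 = (2 + (9 - 10))*((14 + 0) - 6) + 0 = (2 - 1)*(14 - 6) + 0 = 1*8 + 0 = 8 + 0 = 8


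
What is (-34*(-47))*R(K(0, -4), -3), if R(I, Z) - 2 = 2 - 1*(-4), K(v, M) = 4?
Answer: 12784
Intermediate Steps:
R(I, Z) = 8 (R(I, Z) = 2 + (2 - 1*(-4)) = 2 + (2 + 4) = 2 + 6 = 8)
(-34*(-47))*R(K(0, -4), -3) = -34*(-47)*8 = 1598*8 = 12784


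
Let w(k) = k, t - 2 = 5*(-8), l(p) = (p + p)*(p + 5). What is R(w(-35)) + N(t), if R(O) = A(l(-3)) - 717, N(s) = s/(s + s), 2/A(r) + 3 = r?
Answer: -21499/30 ≈ -716.63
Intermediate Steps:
l(p) = 2*p*(5 + p) (l(p) = (2*p)*(5 + p) = 2*p*(5 + p))
t = -38 (t = 2 + 5*(-8) = 2 - 40 = -38)
A(r) = 2/(-3 + r)
N(s) = 1/2 (N(s) = s/((2*s)) = s*(1/(2*s)) = 1/2)
R(O) = -10757/15 (R(O) = 2/(-3 + 2*(-3)*(5 - 3)) - 717 = 2/(-3 + 2*(-3)*2) - 717 = 2/(-3 - 12) - 717 = 2/(-15) - 717 = 2*(-1/15) - 717 = -2/15 - 717 = -10757/15)
R(w(-35)) + N(t) = -10757/15 + 1/2 = -21499/30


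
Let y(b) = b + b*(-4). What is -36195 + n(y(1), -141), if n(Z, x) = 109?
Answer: -36086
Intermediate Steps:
y(b) = -3*b (y(b) = b - 4*b = -3*b)
-36195 + n(y(1), -141) = -36195 + 109 = -36086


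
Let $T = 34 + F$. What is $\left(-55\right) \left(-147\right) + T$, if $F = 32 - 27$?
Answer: $8124$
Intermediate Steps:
$F = 5$ ($F = 32 - 27 = 5$)
$T = 39$ ($T = 34 + 5 = 39$)
$\left(-55\right) \left(-147\right) + T = \left(-55\right) \left(-147\right) + 39 = 8085 + 39 = 8124$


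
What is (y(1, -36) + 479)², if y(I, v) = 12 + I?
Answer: 242064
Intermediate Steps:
(y(1, -36) + 479)² = ((12 + 1) + 479)² = (13 + 479)² = 492² = 242064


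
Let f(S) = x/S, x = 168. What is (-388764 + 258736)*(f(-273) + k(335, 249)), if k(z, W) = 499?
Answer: -842451412/13 ≈ -6.4804e+7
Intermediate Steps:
f(S) = 168/S
(-388764 + 258736)*(f(-273) + k(335, 249)) = (-388764 + 258736)*(168/(-273) + 499) = -130028*(168*(-1/273) + 499) = -130028*(-8/13 + 499) = -130028*6479/13 = -842451412/13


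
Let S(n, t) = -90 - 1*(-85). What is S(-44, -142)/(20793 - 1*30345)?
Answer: 5/9552 ≈ 0.00052345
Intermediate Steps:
S(n, t) = -5 (S(n, t) = -90 + 85 = -5)
S(-44, -142)/(20793 - 1*30345) = -5/(20793 - 1*30345) = -5/(20793 - 30345) = -5/(-9552) = -5*(-1/9552) = 5/9552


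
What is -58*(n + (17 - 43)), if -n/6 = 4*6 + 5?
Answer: 11600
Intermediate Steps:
n = -174 (n = -6*(4*6 + 5) = -6*(24 + 5) = -6*29 = -174)
-58*(n + (17 - 43)) = -58*(-174 + (17 - 43)) = -58*(-174 - 26) = -58*(-200) = 11600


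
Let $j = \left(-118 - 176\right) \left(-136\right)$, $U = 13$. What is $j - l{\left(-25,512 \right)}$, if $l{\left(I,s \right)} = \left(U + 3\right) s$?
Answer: $31792$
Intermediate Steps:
$l{\left(I,s \right)} = 16 s$ ($l{\left(I,s \right)} = \left(13 + 3\right) s = 16 s$)
$j = 39984$ ($j = \left(-294\right) \left(-136\right) = 39984$)
$j - l{\left(-25,512 \right)} = 39984 - 16 \cdot 512 = 39984 - 8192 = 31792$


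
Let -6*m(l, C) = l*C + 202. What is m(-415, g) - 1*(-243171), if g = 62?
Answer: 742277/3 ≈ 2.4743e+5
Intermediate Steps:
m(l, C) = -101/3 - C*l/6 (m(l, C) = -(l*C + 202)/6 = -(C*l + 202)/6 = -(202 + C*l)/6 = -101/3 - C*l/6)
m(-415, g) - 1*(-243171) = (-101/3 - ⅙*62*(-415)) - 1*(-243171) = (-101/3 + 12865/3) + 243171 = 12764/3 + 243171 = 742277/3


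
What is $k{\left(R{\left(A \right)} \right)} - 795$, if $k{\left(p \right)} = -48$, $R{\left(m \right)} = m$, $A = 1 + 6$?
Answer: $-843$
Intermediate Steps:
$A = 7$
$k{\left(R{\left(A \right)} \right)} - 795 = -48 - 795 = -843$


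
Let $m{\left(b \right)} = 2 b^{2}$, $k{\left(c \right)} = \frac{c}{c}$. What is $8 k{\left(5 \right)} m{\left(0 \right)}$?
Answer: $0$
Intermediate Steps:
$k{\left(c \right)} = 1$
$8 k{\left(5 \right)} m{\left(0 \right)} = 8 \cdot 1 \cdot 2 \cdot 0^{2} = 8 \cdot 2 \cdot 0 = 8 \cdot 0 = 0$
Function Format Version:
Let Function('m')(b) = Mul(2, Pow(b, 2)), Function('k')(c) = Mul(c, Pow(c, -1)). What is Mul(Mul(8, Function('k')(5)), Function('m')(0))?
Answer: 0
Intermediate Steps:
Function('k')(c) = 1
Mul(Mul(8, Function('k')(5)), Function('m')(0)) = Mul(Mul(8, 1), Mul(2, Pow(0, 2))) = Mul(8, Mul(2, 0)) = Mul(8, 0) = 0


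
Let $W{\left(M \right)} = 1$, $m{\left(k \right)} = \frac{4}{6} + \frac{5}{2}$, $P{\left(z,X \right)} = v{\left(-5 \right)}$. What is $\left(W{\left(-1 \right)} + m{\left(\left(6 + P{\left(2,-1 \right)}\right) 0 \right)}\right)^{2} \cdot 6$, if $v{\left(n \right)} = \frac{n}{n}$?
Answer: $\frac{625}{6} \approx 104.17$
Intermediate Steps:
$v{\left(n \right)} = 1$
$P{\left(z,X \right)} = 1$
$m{\left(k \right)} = \frac{19}{6}$ ($m{\left(k \right)} = 4 \cdot \frac{1}{6} + 5 \cdot \frac{1}{2} = \frac{2}{3} + \frac{5}{2} = \frac{19}{6}$)
$\left(W{\left(-1 \right)} + m{\left(\left(6 + P{\left(2,-1 \right)}\right) 0 \right)}\right)^{2} \cdot 6 = \left(1 + \frac{19}{6}\right)^{2} \cdot 6 = \left(\frac{25}{6}\right)^{2} \cdot 6 = \frac{625}{36} \cdot 6 = \frac{625}{6}$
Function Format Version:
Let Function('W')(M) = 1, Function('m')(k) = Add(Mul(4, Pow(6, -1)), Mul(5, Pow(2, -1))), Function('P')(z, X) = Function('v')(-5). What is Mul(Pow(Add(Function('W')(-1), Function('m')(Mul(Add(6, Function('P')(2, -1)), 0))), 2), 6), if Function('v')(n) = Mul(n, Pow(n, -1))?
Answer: Rational(625, 6) ≈ 104.17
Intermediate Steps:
Function('v')(n) = 1
Function('P')(z, X) = 1
Function('m')(k) = Rational(19, 6) (Function('m')(k) = Add(Mul(4, Rational(1, 6)), Mul(5, Rational(1, 2))) = Add(Rational(2, 3), Rational(5, 2)) = Rational(19, 6))
Mul(Pow(Add(Function('W')(-1), Function('m')(Mul(Add(6, Function('P')(2, -1)), 0))), 2), 6) = Mul(Pow(Add(1, Rational(19, 6)), 2), 6) = Mul(Pow(Rational(25, 6), 2), 6) = Mul(Rational(625, 36), 6) = Rational(625, 6)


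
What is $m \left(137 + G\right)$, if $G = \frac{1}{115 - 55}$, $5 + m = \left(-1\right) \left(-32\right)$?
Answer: $\frac{73989}{20} \approx 3699.4$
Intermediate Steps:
$m = 27$ ($m = -5 - -32 = -5 + 32 = 27$)
$G = \frac{1}{60} \approx 0.016667$
$m \left(137 + G\right) = 27 \left(137 + \frac{1}{60}\right) = 27 \cdot \frac{8221}{60} = \frac{73989}{20}$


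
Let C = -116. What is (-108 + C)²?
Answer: 50176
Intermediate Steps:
(-108 + C)² = (-108 - 116)² = (-224)² = 50176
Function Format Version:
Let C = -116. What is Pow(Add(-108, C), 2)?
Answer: 50176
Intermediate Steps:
Pow(Add(-108, C), 2) = Pow(Add(-108, -116), 2) = Pow(-224, 2) = 50176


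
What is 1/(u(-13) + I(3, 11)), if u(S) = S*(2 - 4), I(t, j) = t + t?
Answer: 1/32 ≈ 0.031250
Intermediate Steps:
I(t, j) = 2*t
u(S) = -2*S (u(S) = S*(-2) = -2*S)
1/(u(-13) + I(3, 11)) = 1/(-2*(-13) + 2*3) = 1/(26 + 6) = 1/32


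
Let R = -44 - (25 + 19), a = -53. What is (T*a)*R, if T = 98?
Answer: 457072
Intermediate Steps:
R = -88 (R = -44 - 1*44 = -44 - 44 = -88)
(T*a)*R = (98*(-53))*(-88) = -5194*(-88) = 457072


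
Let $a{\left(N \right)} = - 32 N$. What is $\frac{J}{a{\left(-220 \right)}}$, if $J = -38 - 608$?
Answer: $- \frac{323}{3520} \approx -0.091761$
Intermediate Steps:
$J = -646$ ($J = -38 - 608 = -646$)
$\frac{J}{a{\left(-220 \right)}} = - \frac{646}{\left(-32\right) \left(-220\right)} = - \frac{646}{7040} = \left(-646\right) \frac{1}{7040} = - \frac{323}{3520}$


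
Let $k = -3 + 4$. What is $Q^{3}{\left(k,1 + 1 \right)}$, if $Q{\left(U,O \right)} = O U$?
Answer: $8$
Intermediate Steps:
$k = 1$
$Q^{3}{\left(k,1 + 1 \right)} = \left(\left(1 + 1\right) 1\right)^{3} = \left(2 \cdot 1\right)^{3} = 2^{3} = 8$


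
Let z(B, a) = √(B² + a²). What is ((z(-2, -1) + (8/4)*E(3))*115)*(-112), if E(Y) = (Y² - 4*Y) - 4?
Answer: 180320 - 12880*√5 ≈ 1.5152e+5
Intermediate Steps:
E(Y) = -4 + Y² - 4*Y
((z(-2, -1) + (8/4)*E(3))*115)*(-112) = ((√((-2)² + (-1)²) + (8/4)*(-4 + 3² - 4*3))*115)*(-112) = ((√(4 + 1) + (8*(¼))*(-4 + 9 - 12))*115)*(-112) = ((√5 + 2*(-7))*115)*(-112) = ((√5 - 14)*115)*(-112) = ((-14 + √5)*115)*(-112) = (-1610 + 115*√5)*(-112) = 180320 - 12880*√5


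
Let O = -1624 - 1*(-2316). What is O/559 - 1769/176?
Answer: -867079/98384 ≈ -8.8132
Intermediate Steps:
O = 692 (O = -1624 + 2316 = 692)
O/559 - 1769/176 = 692/559 - 1769/176 = -867079/98384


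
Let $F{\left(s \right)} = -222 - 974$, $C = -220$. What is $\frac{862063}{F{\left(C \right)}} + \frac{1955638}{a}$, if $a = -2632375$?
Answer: $- \frac{98765740551}{136883500} \approx -721.53$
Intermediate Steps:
$F{\left(s \right)} = -1196$
$\frac{862063}{F{\left(C \right)}} + \frac{1955638}{a} = \frac{862063}{-1196} + \frac{1955638}{-2632375} = 862063 \left(- \frac{1}{1196}\right) + 1955638 \left(- \frac{1}{2632375}\right) = - \frac{37481}{52} - \frac{1955638}{2632375} = - \frac{98765740551}{136883500}$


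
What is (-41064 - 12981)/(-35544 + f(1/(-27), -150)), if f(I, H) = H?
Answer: 6005/3966 ≈ 1.5141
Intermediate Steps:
(-41064 - 12981)/(-35544 + f(1/(-27), -150)) = (-41064 - 12981)/(-35544 - 150) = -54045/(-35694) = -54045*(-1/35694) = 6005/3966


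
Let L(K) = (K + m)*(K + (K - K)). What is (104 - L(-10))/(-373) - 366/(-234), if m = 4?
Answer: 21037/14547 ≈ 1.4461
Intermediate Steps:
L(K) = K*(4 + K) (L(K) = (K + 4)*(K + (K - K)) = (4 + K)*(K + 0) = (4 + K)*K = K*(4 + K))
(104 - L(-10))/(-373) - 366/(-234) = (104 - (-10)*(4 - 10))/(-373) - 366/(-234) = (104 - (-10)*(-6))*(-1/373) - 366*(-1/234) = (104 - 1*60)*(-1/373) + 61/39 = (104 - 60)*(-1/373) + 61/39 = 44*(-1/373) + 61/39 = -44/373 + 61/39 = 21037/14547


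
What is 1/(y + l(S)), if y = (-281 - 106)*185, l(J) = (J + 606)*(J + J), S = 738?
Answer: 1/1912149 ≈ 5.2297e-7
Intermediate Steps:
l(J) = 2*J*(606 + J) (l(J) = (606 + J)*(2*J) = 2*J*(606 + J))
y = -71595 (y = -387*185 = -71595)
1/(y + l(S)) = 1/(-71595 + 2*738*(606 + 738)) = 1/(-71595 + 2*738*1344) = 1/(-71595 + 1983744) = 1/1912149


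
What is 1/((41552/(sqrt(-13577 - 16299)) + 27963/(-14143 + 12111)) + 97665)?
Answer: 430218996789648/42011672549350915795 + 12254943232*I*sqrt(7469)/42011672549350915795 ≈ 1.024e-5 + 2.521e-8*I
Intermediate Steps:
1/((41552/(sqrt(-13577 - 16299)) + 27963/(-14143 + 12111)) + 97665) = 1/((41552/(sqrt(-29876)) + 27963/(-2032)) + 97665) = 1/((41552/((2*I*sqrt(7469))) + 27963*(-1/2032)) + 97665) = 1/((41552*(-I*sqrt(7469)/14938) - 27963/2032) + 97665) = 1/((-2968*I*sqrt(7469)/1067 - 27963/2032) + 97665) = 1/((-27963/2032 - 2968*I*sqrt(7469)/1067) + 97665) = 1/(198427317/2032 - 2968*I*sqrt(7469)/1067)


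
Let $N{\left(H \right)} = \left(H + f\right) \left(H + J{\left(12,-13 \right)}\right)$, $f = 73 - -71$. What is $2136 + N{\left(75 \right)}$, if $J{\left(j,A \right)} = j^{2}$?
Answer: $50097$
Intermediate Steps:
$f = 144$ ($f = 73 + 71 = 144$)
$N{\left(H \right)} = \left(144 + H\right)^{2}$ ($N{\left(H \right)} = \left(H + 144\right) \left(H + 12^{2}\right) = \left(144 + H\right) \left(H + 144\right) = \left(144 + H\right) \left(144 + H\right) = \left(144 + H\right)^{2}$)
$2136 + N{\left(75 \right)} = 2136 + \left(20736 + 75^{2} + 288 \cdot 75\right) = 2136 + \left(20736 + 5625 + 21600\right) = 2136 + 47961 = 50097$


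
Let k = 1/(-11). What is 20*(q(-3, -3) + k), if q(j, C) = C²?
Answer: 1960/11 ≈ 178.18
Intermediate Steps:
k = -1/11 ≈ -0.090909
20*(q(-3, -3) + k) = 20*((-3)² - 1/11) = 20*(9 - 1/11) = 20*(98/11) = 1960/11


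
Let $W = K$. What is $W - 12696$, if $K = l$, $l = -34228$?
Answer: $-46924$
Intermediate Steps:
$K = -34228$
$W = -34228$
$W - 12696 = -34228 - 12696 = -46924$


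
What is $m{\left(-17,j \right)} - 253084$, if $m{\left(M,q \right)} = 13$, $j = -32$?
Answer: $-253071$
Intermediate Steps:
$m{\left(-17,j \right)} - 253084 = 13 - 253084 = -253071$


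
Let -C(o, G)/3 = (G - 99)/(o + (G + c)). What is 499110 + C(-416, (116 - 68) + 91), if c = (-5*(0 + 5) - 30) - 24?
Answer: 44420820/89 ≈ 4.9911e+5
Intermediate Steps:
c = -79 (c = (-5*5 - 30) - 24 = (-25 - 30) - 24 = -55 - 24 = -79)
C(o, G) = -3*(-99 + G)/(-79 + G + o) (C(o, G) = -3*(G - 99)/(o + (G - 79)) = -3*(-99 + G)/(o + (-79 + G)) = -3*(-99 + G)/(-79 + G + o))
499110 + C(-416, (116 - 68) + 91) = 499110 + 3*(99 - ((116 - 68) + 91))/(-79 + ((116 - 68) + 91) - 416) = 499110 + 3*(99 - (48 + 91))/(-79 + (48 + 91) - 416) = 499110 + 3*(99 - 1*139)/(-79 + 139 - 416) = 499110 + 3*(99 - 139)/(-356) = 499110 + 3*(-1/356)*(-40) = 499110 + 30/89 = 44420820/89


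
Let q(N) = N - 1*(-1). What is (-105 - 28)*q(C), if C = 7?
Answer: -1064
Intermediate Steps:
q(N) = 1 + N (q(N) = N + 1 = 1 + N)
(-105 - 28)*q(C) = (-105 - 28)*(1 + 7) = -133*8 = -1064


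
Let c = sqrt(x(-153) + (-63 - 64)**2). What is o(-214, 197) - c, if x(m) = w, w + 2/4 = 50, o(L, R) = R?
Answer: 197 - sqrt(64714)/2 ≈ 69.805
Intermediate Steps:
w = 99/2 (w = -1/2 + 50 = 99/2 ≈ 49.500)
x(m) = 99/2
c = sqrt(64714)/2 (c = sqrt(99/2 + (-63 - 64)**2) = sqrt(99/2 + (-127)**2) = sqrt(99/2 + 16129) = sqrt(32357/2) = sqrt(64714)/2 ≈ 127.19)
o(-214, 197) - c = 197 - sqrt(64714)/2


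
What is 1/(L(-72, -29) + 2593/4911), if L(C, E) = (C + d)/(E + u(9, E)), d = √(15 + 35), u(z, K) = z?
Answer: 19911747720/81592714127 + 1205896050*√2/81592714127 ≈ 0.26494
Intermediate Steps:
d = 5*√2 (d = √50 = 5*√2 ≈ 7.0711)
L(C, E) = (C + 5*√2)/(9 + E) (L(C, E) = (C + 5*√2)/(E + 9) = (C + 5*√2)/(9 + E))
1/(L(-72, -29) + 2593/4911) = 1/((-72 + 5*√2)/(9 - 29) + 2593/4911) = 1/((-72 + 5*√2)/(-20) + 2593*(1/4911)) = 1/(-(-72 + 5*√2)/20 + 2593/4911) = 1/((18/5 - √2/4) + 2593/4911) = 1/(101363/24555 - √2/4)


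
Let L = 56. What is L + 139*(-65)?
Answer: -8979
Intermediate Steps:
L + 139*(-65) = 56 + 139*(-65) = 56 - 9035 = -8979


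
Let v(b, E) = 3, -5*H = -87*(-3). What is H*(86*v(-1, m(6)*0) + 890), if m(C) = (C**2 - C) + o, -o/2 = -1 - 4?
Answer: -299628/5 ≈ -59926.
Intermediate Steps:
o = 10 (o = -2*(-1 - 4) = -2*(-5) = 10)
H = -261/5 (H = -(-87)*(-3)/5 = -1/5*261 = -261/5 ≈ -52.200)
m(C) = 10 + C**2 - C (m(C) = (C**2 - C) + 10 = 10 + C**2 - C)
H*(86*v(-1, m(6)*0) + 890) = -261*(86*3 + 890)/5 = -261*(258 + 890)/5 = -261/5*1148 = -299628/5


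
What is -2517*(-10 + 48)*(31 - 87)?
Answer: 5356176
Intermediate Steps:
-2517*(-10 + 48)*(31 - 87) = -95646*(-56) = -2517*(-2128) = 5356176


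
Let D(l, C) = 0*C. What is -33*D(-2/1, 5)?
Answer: 0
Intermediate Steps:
D(l, C) = 0
-33*D(-2/1, 5) = -33*0 = 0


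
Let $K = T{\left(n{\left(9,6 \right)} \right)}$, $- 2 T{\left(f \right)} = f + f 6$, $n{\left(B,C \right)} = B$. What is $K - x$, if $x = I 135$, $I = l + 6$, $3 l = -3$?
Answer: $- \frac{1413}{2} \approx -706.5$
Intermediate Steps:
$l = -1$ ($l = \frac{1}{3} \left(-3\right) = -1$)
$I = 5$ ($I = -1 + 6 = 5$)
$T{\left(f \right)} = - \frac{7 f}{2}$ ($T{\left(f \right)} = - \frac{f + f 6}{2} = - \frac{f + 6 f}{2} = - \frac{7 f}{2}$)
$x = 675$ ($x = 5 \cdot 135 = 675$)
$K = - \frac{63}{2}$ ($K = \left(- \frac{7}{2}\right) 9 = - \frac{63}{2} \approx -31.5$)
$K - x = - \frac{63}{2} - 675 = - \frac{1413}{2}$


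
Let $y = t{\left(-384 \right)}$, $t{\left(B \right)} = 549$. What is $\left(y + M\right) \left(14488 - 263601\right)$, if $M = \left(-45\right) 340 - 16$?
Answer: $3678651671$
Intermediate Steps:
$y = 549$
$M = -15316$ ($M = -15300 - 16 = -15316$)
$\left(y + M\right) \left(14488 - 263601\right) = \left(549 - 15316\right) \left(14488 - 263601\right) = \left(-14767\right) \left(-249113\right) = 3678651671$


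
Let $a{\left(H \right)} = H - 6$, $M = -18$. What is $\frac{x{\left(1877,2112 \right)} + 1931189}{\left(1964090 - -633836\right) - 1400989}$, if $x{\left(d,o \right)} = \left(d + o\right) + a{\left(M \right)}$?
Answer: $\frac{1935154}{1196937} \approx 1.6168$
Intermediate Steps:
$a{\left(H \right)} = -6 + H$ ($a{\left(H \right)} = H - 6 = -6 + H$)
$x{\left(d,o \right)} = -24 + d + o$ ($x{\left(d,o \right)} = \left(d + o\right) - 24 = -24 + d + o$)
$\frac{x{\left(1877,2112 \right)} + 1931189}{\left(1964090 - -633836\right) - 1400989} = \frac{\left(-24 + 1877 + 2112\right) + 1931189}{\left(1964090 - -633836\right) - 1400989} = \frac{3965 + 1931189}{\left(1964090 + 633836\right) - 1400989} = \frac{1935154}{2597926 - 1400989} = \frac{1935154}{1196937}$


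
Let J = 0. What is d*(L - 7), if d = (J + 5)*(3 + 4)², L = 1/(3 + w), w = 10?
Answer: -22050/13 ≈ -1696.2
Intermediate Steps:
L = 1/13 (L = 1/(3 + 10) = 1/13 ≈ 0.076923)
d = 245 (d = (0 + 5)*(3 + 4)² = 5*7² = 5*49 = 245)
d*(L - 7) = 245*(1/13 - 7) = 245*(-90/13) = -22050/13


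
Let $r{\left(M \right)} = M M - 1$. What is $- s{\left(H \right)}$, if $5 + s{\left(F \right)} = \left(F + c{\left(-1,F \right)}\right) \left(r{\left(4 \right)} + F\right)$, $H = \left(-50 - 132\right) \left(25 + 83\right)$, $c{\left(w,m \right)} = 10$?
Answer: $-385867081$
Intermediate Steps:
$r{\left(M \right)} = -1 + M^{2}$ ($r{\left(M \right)} = M^{2} - 1 = -1 + M^{2}$)
$H = -19656$ ($H = \left(-182\right) 108 = -19656$)
$s{\left(F \right)} = -5 + \left(10 + F\right) \left(15 + F\right)$ ($s{\left(F \right)} = -5 + \left(F + 10\right) \left(\left(-1 + 4^{2}\right) + F\right) = -5 + \left(10 + F\right) \left(\left(-1 + 16\right) + F\right) = -5 + \left(10 + F\right) \left(15 + F\right)$)
$- s{\left(H \right)} = - (145 + \left(-19656\right)^{2} + 25 \left(-19656\right)) = - (145 + 386358336 - 491400) = \left(-1\right) 385867081 = -385867081$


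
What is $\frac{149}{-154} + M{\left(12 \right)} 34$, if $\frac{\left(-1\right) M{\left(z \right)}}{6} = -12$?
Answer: $\frac{376843}{154} \approx 2447.0$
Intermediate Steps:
$M{\left(z \right)} = 72$ ($M{\left(z \right)} = \left(-6\right) \left(-12\right) = 72$)
$\frac{149}{-154} + M{\left(12 \right)} 34 = \frac{149}{-154} + 72 \cdot 34 = 149 \left(- \frac{1}{154}\right) + 2448 = - \frac{149}{154} + 2448 = \frac{376843}{154}$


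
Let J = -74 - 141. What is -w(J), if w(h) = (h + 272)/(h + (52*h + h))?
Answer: 19/3870 ≈ 0.0049096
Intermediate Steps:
J = -215
w(h) = (272 + h)/(54*h) (w(h) = (272 + h)/(h + 53*h) = (272 + h)/((54*h)) = (272 + h)*(1/(54*h)) = (272 + h)/(54*h))
-w(J) = -(272 - 215)/(54*(-215)) = -(-1)*57/(54*215) = -1*(-19/3870) = 19/3870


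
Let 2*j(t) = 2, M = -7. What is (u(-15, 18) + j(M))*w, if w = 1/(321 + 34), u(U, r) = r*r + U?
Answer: 62/71 ≈ 0.87324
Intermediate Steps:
j(t) = 1 (j(t) = (1/2)*2 = 1)
u(U, r) = U + r**2 (u(U, r) = r**2 + U = U + r**2)
w = 1/355 ≈ 0.0028169
(u(-15, 18) + j(M))*w = ((-15 + 18**2) + 1)*(1/355) = ((-15 + 324) + 1)*(1/355) = (309 + 1)*(1/355) = 310*(1/355) = 62/71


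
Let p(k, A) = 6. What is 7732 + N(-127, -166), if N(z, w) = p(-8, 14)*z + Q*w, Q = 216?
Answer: -28886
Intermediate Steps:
N(z, w) = 6*z + 216*w
7732 + N(-127, -166) = 7732 + (6*(-127) + 216*(-166)) = 7732 + (-762 - 35856) = 7732 - 36618 = -28886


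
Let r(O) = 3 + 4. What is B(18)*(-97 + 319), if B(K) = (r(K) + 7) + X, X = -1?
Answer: 2886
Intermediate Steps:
r(O) = 7
B(K) = 13 (B(K) = (7 + 7) - 1 = 14 - 1 = 13)
B(18)*(-97 + 319) = 13*(-97 + 319) = 13*222 = 2886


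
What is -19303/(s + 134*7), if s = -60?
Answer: -19303/878 ≈ -21.985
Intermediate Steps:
-19303/(s + 134*7) = -19303/(-60 + 134*7) = -19303/(-60 + 938) = -19303/878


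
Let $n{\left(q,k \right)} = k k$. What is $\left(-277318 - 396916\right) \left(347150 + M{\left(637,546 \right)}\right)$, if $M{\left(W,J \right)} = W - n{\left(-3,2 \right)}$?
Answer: $-234487123222$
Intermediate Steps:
$n{\left(q,k \right)} = k^{2}$
$M{\left(W,J \right)} = -4 + W$ ($M{\left(W,J \right)} = W - 2^{2} = W - 4 = -4 + W$)
$\left(-277318 - 396916\right) \left(347150 + M{\left(637,546 \right)}\right) = \left(-277318 - 396916\right) \left(347150 + \left(-4 + 637\right)\right) = - 674234 \left(347150 + 633\right) = \left(-674234\right) 347783 = -234487123222$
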